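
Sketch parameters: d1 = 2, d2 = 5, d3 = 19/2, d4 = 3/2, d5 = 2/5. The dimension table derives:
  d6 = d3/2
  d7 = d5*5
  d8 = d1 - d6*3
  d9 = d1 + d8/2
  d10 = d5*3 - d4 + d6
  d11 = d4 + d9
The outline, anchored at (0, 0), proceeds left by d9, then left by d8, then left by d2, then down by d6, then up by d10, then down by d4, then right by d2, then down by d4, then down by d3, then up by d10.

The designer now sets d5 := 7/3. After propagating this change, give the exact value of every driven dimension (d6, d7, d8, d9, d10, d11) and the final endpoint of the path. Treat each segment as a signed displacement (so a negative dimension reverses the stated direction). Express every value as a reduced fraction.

Apply edit: d5 := 7/3
  d6 = d3/2 = 19/4
  d7 = d5*5 = 35/3
  d8 = d1 - d6*3 = -49/4
  d9 = d1 + d8/2 = -33/8
  d10 = d5*3 - d4 + d6 = 41/4
  d11 = d4 + d9 = -21/8
Walk from origin (0, 0):
  seg 1: left by d9 = -33/8 → (33/8, 0)
  seg 2: left by d8 = -49/4 → (131/8, 0)
  seg 3: left by d2 = 5 → (91/8, 0)
  seg 4: down by d6 = 19/4 → (91/8, -19/4)
  seg 5: up by d10 = 41/4 → (91/8, 11/2)
  seg 6: down by d4 = 3/2 → (91/8, 4)
  seg 7: right by d2 = 5 → (131/8, 4)
  seg 8: down by d4 = 3/2 → (131/8, 5/2)
  seg 9: down by d3 = 19/2 → (131/8, -7)
  seg 10: up by d10 = 41/4 → (131/8, 13/4)

d6 = 19/4
d7 = 35/3
d8 = -49/4
d9 = -33/8
d10 = 41/4
d11 = -21/8
endpoint = (131/8, 13/4)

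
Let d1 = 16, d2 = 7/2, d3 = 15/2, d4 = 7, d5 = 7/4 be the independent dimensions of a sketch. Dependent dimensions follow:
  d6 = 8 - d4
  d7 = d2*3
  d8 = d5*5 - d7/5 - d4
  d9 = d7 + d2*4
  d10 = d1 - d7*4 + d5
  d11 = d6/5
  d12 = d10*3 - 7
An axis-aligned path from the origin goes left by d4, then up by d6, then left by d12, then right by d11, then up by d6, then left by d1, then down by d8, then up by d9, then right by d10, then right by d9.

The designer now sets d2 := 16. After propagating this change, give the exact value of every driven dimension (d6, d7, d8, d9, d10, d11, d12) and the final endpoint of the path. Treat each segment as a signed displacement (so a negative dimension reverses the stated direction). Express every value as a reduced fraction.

d6 = 1
d7 = 48
d8 = -157/20
d9 = 112
d10 = -697/4
d11 = 1/5
d12 = -2119/4
endpoint = (4447/10, 2437/20)

Apply edit: d2 := 16
  d6 = 8 - d4 = 1
  d7 = d2*3 = 48
  d8 = d5*5 - d7/5 - d4 = -157/20
  d9 = d7 + d2*4 = 112
  d10 = d1 - d7*4 + d5 = -697/4
  d11 = d6/5 = 1/5
  d12 = d10*3 - 7 = -2119/4
Walk from origin (0, 0):
  seg 1: left by d4 = 7 → (-7, 0)
  seg 2: up by d6 = 1 → (-7, 1)
  seg 3: left by d12 = -2119/4 → (2091/4, 1)
  seg 4: right by d11 = 1/5 → (10459/20, 1)
  seg 5: up by d6 = 1 → (10459/20, 2)
  seg 6: left by d1 = 16 → (10139/20, 2)
  seg 7: down by d8 = -157/20 → (10139/20, 197/20)
  seg 8: up by d9 = 112 → (10139/20, 2437/20)
  seg 9: right by d10 = -697/4 → (3327/10, 2437/20)
  seg 10: right by d9 = 112 → (4447/10, 2437/20)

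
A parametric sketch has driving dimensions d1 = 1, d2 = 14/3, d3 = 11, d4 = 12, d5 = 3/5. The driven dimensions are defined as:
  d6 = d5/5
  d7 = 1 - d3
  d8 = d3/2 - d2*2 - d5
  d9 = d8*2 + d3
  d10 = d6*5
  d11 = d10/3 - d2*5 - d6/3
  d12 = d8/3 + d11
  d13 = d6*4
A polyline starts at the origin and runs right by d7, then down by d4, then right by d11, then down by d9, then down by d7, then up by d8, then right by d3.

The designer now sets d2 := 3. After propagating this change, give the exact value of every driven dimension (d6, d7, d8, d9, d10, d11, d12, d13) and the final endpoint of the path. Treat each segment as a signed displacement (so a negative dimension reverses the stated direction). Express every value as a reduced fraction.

d6 = 3/25
d7 = -10
d8 = -11/10
d9 = 44/5
d10 = 3/5
d11 = -371/25
d12 = -2281/150
d13 = 12/25
endpoint = (-346/25, -119/10)

Apply edit: d2 := 3
  d6 = d5/5 = 3/25
  d7 = 1 - d3 = -10
  d8 = d3/2 - d2*2 - d5 = -11/10
  d9 = d8*2 + d3 = 44/5
  d10 = d6*5 = 3/5
  d11 = d10/3 - d2*5 - d6/3 = -371/25
  d12 = d8/3 + d11 = -2281/150
  d13 = d6*4 = 12/25
Walk from origin (0, 0):
  seg 1: right by d7 = -10 → (-10, 0)
  seg 2: down by d4 = 12 → (-10, -12)
  seg 3: right by d11 = -371/25 → (-621/25, -12)
  seg 4: down by d9 = 44/5 → (-621/25, -104/5)
  seg 5: down by d7 = -10 → (-621/25, -54/5)
  seg 6: up by d8 = -11/10 → (-621/25, -119/10)
  seg 7: right by d3 = 11 → (-346/25, -119/10)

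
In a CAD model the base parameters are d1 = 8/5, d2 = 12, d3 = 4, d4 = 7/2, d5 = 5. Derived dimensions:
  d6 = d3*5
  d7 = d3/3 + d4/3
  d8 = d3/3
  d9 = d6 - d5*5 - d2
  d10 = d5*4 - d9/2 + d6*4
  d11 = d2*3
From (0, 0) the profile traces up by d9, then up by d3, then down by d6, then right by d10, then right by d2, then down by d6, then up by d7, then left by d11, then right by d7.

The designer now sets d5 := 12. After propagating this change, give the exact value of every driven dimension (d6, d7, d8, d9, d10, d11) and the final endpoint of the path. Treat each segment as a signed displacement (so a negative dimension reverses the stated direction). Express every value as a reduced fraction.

d6 = 20
d7 = 5/2
d8 = 4/3
d9 = -52
d10 = 154
d11 = 36
endpoint = (265/2, -171/2)

Apply edit: d5 := 12
  d6 = d3*5 = 20
  d7 = d3/3 + d4/3 = 5/2
  d8 = d3/3 = 4/3
  d9 = d6 - d5*5 - d2 = -52
  d10 = d5*4 - d9/2 + d6*4 = 154
  d11 = d2*3 = 36
Walk from origin (0, 0):
  seg 1: up by d9 = -52 → (0, -52)
  seg 2: up by d3 = 4 → (0, -48)
  seg 3: down by d6 = 20 → (0, -68)
  seg 4: right by d10 = 154 → (154, -68)
  seg 5: right by d2 = 12 → (166, -68)
  seg 6: down by d6 = 20 → (166, -88)
  seg 7: up by d7 = 5/2 → (166, -171/2)
  seg 8: left by d11 = 36 → (130, -171/2)
  seg 9: right by d7 = 5/2 → (265/2, -171/2)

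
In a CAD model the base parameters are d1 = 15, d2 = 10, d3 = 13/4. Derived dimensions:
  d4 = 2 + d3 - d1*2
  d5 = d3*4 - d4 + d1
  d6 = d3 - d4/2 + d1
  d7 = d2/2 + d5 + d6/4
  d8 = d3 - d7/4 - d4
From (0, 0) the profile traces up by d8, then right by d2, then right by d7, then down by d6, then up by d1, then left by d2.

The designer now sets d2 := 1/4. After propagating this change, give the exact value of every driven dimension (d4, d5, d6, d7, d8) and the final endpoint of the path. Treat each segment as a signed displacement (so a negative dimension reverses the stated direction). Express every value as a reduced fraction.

d4 = -99/4
d5 = 211/4
d6 = 245/8
d7 = 1937/32
d8 = 1647/128
endpoint = (1937/32, -353/128)

Apply edit: d2 := 1/4
  d4 = 2 + d3 - d1*2 = -99/4
  d5 = d3*4 - d4 + d1 = 211/4
  d6 = d3 - d4/2 + d1 = 245/8
  d7 = d2/2 + d5 + d6/4 = 1937/32
  d8 = d3 - d7/4 - d4 = 1647/128
Walk from origin (0, 0):
  seg 1: up by d8 = 1647/128 → (0, 1647/128)
  seg 2: right by d2 = 1/4 → (1/4, 1647/128)
  seg 3: right by d7 = 1937/32 → (1945/32, 1647/128)
  seg 4: down by d6 = 245/8 → (1945/32, -2273/128)
  seg 5: up by d1 = 15 → (1945/32, -353/128)
  seg 6: left by d2 = 1/4 → (1937/32, -353/128)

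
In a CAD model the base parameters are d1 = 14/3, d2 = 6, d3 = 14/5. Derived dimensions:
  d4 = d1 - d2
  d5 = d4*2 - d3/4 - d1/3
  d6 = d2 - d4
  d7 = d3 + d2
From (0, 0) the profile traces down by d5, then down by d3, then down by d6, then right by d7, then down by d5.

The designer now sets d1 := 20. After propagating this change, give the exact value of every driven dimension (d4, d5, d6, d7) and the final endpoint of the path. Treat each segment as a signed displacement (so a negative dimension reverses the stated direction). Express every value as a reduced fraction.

Apply edit: d1 := 20
  d4 = d1 - d2 = 14
  d5 = d4*2 - d3/4 - d1/3 = 619/30
  d6 = d2 - d4 = -8
  d7 = d3 + d2 = 44/5
Walk from origin (0, 0):
  seg 1: down by d5 = 619/30 → (0, -619/30)
  seg 2: down by d3 = 14/5 → (0, -703/30)
  seg 3: down by d6 = -8 → (0, -463/30)
  seg 4: right by d7 = 44/5 → (44/5, -463/30)
  seg 5: down by d5 = 619/30 → (44/5, -541/15)

d4 = 14
d5 = 619/30
d6 = -8
d7 = 44/5
endpoint = (44/5, -541/15)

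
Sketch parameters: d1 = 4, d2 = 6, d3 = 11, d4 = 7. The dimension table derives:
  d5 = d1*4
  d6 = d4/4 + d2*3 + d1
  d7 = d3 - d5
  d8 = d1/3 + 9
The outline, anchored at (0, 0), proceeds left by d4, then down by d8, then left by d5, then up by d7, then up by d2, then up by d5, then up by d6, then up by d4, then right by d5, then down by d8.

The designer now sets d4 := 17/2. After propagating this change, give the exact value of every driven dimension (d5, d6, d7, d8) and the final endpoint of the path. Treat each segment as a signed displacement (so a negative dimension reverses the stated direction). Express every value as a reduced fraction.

d5 = 16
d6 = 193/8
d7 = -5
d8 = 31/3
endpoint = (-17/2, 695/24)

Apply edit: d4 := 17/2
  d5 = d1*4 = 16
  d6 = d4/4 + d2*3 + d1 = 193/8
  d7 = d3 - d5 = -5
  d8 = d1/3 + 9 = 31/3
Walk from origin (0, 0):
  seg 1: left by d4 = 17/2 → (-17/2, 0)
  seg 2: down by d8 = 31/3 → (-17/2, -31/3)
  seg 3: left by d5 = 16 → (-49/2, -31/3)
  seg 4: up by d7 = -5 → (-49/2, -46/3)
  seg 5: up by d2 = 6 → (-49/2, -28/3)
  seg 6: up by d5 = 16 → (-49/2, 20/3)
  seg 7: up by d6 = 193/8 → (-49/2, 739/24)
  seg 8: up by d4 = 17/2 → (-49/2, 943/24)
  seg 9: right by d5 = 16 → (-17/2, 943/24)
  seg 10: down by d8 = 31/3 → (-17/2, 695/24)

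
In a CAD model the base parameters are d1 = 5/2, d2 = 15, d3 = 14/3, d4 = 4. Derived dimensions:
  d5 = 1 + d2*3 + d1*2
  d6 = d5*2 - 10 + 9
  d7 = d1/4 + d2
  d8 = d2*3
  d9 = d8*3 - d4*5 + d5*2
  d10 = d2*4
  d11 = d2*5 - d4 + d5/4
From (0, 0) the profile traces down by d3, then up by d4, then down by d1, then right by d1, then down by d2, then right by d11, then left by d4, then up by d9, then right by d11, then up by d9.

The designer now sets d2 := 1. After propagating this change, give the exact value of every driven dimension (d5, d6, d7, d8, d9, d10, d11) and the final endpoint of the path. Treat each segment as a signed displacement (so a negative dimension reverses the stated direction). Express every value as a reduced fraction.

Apply edit: d2 := 1
  d5 = 1 + d2*3 + d1*2 = 9
  d6 = d5*2 - 10 + 9 = 17
  d7 = d1/4 + d2 = 13/8
  d8 = d2*3 = 3
  d9 = d8*3 - d4*5 + d5*2 = 7
  d10 = d2*4 = 4
  d11 = d2*5 - d4 + d5/4 = 13/4
Walk from origin (0, 0):
  seg 1: down by d3 = 14/3 → (0, -14/3)
  seg 2: up by d4 = 4 → (0, -2/3)
  seg 3: down by d1 = 5/2 → (0, -19/6)
  seg 4: right by d1 = 5/2 → (5/2, -19/6)
  seg 5: down by d2 = 1 → (5/2, -25/6)
  seg 6: right by d11 = 13/4 → (23/4, -25/6)
  seg 7: left by d4 = 4 → (7/4, -25/6)
  seg 8: up by d9 = 7 → (7/4, 17/6)
  seg 9: right by d11 = 13/4 → (5, 17/6)
  seg 10: up by d9 = 7 → (5, 59/6)

d5 = 9
d6 = 17
d7 = 13/8
d8 = 3
d9 = 7
d10 = 4
d11 = 13/4
endpoint = (5, 59/6)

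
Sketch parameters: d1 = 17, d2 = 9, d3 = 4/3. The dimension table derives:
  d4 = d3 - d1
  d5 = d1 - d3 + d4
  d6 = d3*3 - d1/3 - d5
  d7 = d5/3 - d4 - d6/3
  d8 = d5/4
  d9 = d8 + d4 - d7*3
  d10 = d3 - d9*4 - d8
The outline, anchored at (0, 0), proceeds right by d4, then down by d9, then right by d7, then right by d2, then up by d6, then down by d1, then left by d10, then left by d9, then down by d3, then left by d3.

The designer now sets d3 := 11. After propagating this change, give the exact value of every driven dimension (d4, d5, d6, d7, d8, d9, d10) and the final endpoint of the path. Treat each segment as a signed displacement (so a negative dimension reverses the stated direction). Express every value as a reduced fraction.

Apply edit: d3 := 11
  d4 = d3 - d1 = -6
  d5 = d1 - d3 + d4 = 0
  d6 = d3*3 - d1/3 - d5 = 82/3
  d7 = d5/3 - d4 - d6/3 = -28/9
  d8 = d5/4 = 0
  d9 = d8 + d4 - d7*3 = 10/3
  d10 = d3 - d9*4 - d8 = -7/3
Walk from origin (0, 0):
  seg 1: right by d4 = -6 → (-6, 0)
  seg 2: down by d9 = 10/3 → (-6, -10/3)
  seg 3: right by d7 = -28/9 → (-82/9, -10/3)
  seg 4: right by d2 = 9 → (-1/9, -10/3)
  seg 5: up by d6 = 82/3 → (-1/9, 24)
  seg 6: down by d1 = 17 → (-1/9, 7)
  seg 7: left by d10 = -7/3 → (20/9, 7)
  seg 8: left by d9 = 10/3 → (-10/9, 7)
  seg 9: down by d3 = 11 → (-10/9, -4)
  seg 10: left by d3 = 11 → (-109/9, -4)

d4 = -6
d5 = 0
d6 = 82/3
d7 = -28/9
d8 = 0
d9 = 10/3
d10 = -7/3
endpoint = (-109/9, -4)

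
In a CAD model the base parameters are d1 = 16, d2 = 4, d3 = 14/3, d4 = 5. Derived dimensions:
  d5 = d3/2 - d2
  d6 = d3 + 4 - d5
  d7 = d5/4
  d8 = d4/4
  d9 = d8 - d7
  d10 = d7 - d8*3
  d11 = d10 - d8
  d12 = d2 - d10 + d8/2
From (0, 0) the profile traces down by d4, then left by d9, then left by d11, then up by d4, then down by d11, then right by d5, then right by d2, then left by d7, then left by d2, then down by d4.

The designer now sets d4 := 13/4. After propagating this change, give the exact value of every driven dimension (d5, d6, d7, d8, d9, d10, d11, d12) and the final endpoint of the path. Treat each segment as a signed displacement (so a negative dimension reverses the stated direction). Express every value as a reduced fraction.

d5 = -5/3
d6 = 31/3
d7 = -5/12
d8 = 13/16
d9 = 59/48
d10 = -137/48
d11 = -11/3
d12 = 697/96
endpoint = (19/16, 5/12)

Apply edit: d4 := 13/4
  d5 = d3/2 - d2 = -5/3
  d6 = d3 + 4 - d5 = 31/3
  d7 = d5/4 = -5/12
  d8 = d4/4 = 13/16
  d9 = d8 - d7 = 59/48
  d10 = d7 - d8*3 = -137/48
  d11 = d10 - d8 = -11/3
  d12 = d2 - d10 + d8/2 = 697/96
Walk from origin (0, 0):
  seg 1: down by d4 = 13/4 → (0, -13/4)
  seg 2: left by d9 = 59/48 → (-59/48, -13/4)
  seg 3: left by d11 = -11/3 → (39/16, -13/4)
  seg 4: up by d4 = 13/4 → (39/16, 0)
  seg 5: down by d11 = -11/3 → (39/16, 11/3)
  seg 6: right by d5 = -5/3 → (37/48, 11/3)
  seg 7: right by d2 = 4 → (229/48, 11/3)
  seg 8: left by d7 = -5/12 → (83/16, 11/3)
  seg 9: left by d2 = 4 → (19/16, 11/3)
  seg 10: down by d4 = 13/4 → (19/16, 5/12)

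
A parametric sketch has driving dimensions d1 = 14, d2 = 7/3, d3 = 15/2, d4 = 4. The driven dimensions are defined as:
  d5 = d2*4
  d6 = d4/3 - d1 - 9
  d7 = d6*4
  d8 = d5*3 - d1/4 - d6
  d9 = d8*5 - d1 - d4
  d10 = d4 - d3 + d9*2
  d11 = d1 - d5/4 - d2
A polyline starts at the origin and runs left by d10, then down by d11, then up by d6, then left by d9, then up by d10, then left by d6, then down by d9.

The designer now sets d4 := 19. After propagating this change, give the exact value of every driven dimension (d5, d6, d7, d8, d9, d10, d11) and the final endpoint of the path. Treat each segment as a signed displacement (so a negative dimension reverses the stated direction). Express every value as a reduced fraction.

Apply edit: d4 := 19
  d5 = d2*4 = 28/3
  d6 = d4/3 - d1 - 9 = -50/3
  d7 = d6*4 = -200/3
  d8 = d5*3 - d1/4 - d6 = 247/6
  d9 = d8*5 - d1 - d4 = 1037/6
  d10 = d4 - d3 + d9*2 = 2143/6
  d11 = d1 - d5/4 - d2 = 28/3
Walk from origin (0, 0):
  seg 1: left by d10 = 2143/6 → (-2143/6, 0)
  seg 2: down by d11 = 28/3 → (-2143/6, -28/3)
  seg 3: up by d6 = -50/3 → (-2143/6, -26)
  seg 4: left by d9 = 1037/6 → (-530, -26)
  seg 5: up by d10 = 2143/6 → (-530, 1987/6)
  seg 6: left by d6 = -50/3 → (-1540/3, 1987/6)
  seg 7: down by d9 = 1037/6 → (-1540/3, 475/3)

d5 = 28/3
d6 = -50/3
d7 = -200/3
d8 = 247/6
d9 = 1037/6
d10 = 2143/6
d11 = 28/3
endpoint = (-1540/3, 475/3)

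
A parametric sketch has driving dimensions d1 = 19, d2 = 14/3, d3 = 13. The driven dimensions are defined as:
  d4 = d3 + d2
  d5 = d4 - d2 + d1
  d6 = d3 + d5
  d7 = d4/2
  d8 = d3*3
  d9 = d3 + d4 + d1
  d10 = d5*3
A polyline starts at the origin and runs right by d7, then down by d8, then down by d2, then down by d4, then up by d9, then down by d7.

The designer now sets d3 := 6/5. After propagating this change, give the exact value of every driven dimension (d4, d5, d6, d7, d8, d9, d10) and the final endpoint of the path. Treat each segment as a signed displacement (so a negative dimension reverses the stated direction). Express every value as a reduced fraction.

Apply edit: d3 := 6/5
  d4 = d3 + d2 = 88/15
  d5 = d4 - d2 + d1 = 101/5
  d6 = d3 + d5 = 107/5
  d7 = d4/2 = 44/15
  d8 = d3*3 = 18/5
  d9 = d3 + d4 + d1 = 391/15
  d10 = d5*3 = 303/5
Walk from origin (0, 0):
  seg 1: right by d7 = 44/15 → (44/15, 0)
  seg 2: down by d8 = 18/5 → (44/15, -18/5)
  seg 3: down by d2 = 14/3 → (44/15, -124/15)
  seg 4: down by d4 = 88/15 → (44/15, -212/15)
  seg 5: up by d9 = 391/15 → (44/15, 179/15)
  seg 6: down by d7 = 44/15 → (44/15, 9)

d4 = 88/15
d5 = 101/5
d6 = 107/5
d7 = 44/15
d8 = 18/5
d9 = 391/15
d10 = 303/5
endpoint = (44/15, 9)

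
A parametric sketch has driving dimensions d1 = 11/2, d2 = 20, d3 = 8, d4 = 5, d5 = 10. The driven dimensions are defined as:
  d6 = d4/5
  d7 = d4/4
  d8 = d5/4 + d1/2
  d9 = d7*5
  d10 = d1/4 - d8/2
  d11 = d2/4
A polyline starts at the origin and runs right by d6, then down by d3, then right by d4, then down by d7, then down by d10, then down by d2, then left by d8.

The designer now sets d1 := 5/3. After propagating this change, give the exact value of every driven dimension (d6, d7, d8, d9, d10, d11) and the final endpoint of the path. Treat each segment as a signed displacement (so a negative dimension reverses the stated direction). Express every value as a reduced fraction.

d6 = 1
d7 = 5/4
d8 = 10/3
d9 = 25/4
d10 = -5/4
d11 = 5
endpoint = (8/3, -28)

Apply edit: d1 := 5/3
  d6 = d4/5 = 1
  d7 = d4/4 = 5/4
  d8 = d5/4 + d1/2 = 10/3
  d9 = d7*5 = 25/4
  d10 = d1/4 - d8/2 = -5/4
  d11 = d2/4 = 5
Walk from origin (0, 0):
  seg 1: right by d6 = 1 → (1, 0)
  seg 2: down by d3 = 8 → (1, -8)
  seg 3: right by d4 = 5 → (6, -8)
  seg 4: down by d7 = 5/4 → (6, -37/4)
  seg 5: down by d10 = -5/4 → (6, -8)
  seg 6: down by d2 = 20 → (6, -28)
  seg 7: left by d8 = 10/3 → (8/3, -28)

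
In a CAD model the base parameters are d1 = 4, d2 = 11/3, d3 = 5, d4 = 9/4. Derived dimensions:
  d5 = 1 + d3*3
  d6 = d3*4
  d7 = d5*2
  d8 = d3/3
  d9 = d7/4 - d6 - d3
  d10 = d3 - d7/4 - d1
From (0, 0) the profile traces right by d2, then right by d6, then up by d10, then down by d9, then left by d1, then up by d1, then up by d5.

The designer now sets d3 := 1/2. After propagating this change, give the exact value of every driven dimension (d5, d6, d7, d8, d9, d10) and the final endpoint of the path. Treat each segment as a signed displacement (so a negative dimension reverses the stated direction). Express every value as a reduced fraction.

Apply edit: d3 := 1/2
  d5 = 1 + d3*3 = 5/2
  d6 = d3*4 = 2
  d7 = d5*2 = 5
  d8 = d3/3 = 1/6
  d9 = d7/4 - d6 - d3 = -5/4
  d10 = d3 - d7/4 - d1 = -19/4
Walk from origin (0, 0):
  seg 1: right by d2 = 11/3 → (11/3, 0)
  seg 2: right by d6 = 2 → (17/3, 0)
  seg 3: up by d10 = -19/4 → (17/3, -19/4)
  seg 4: down by d9 = -5/4 → (17/3, -7/2)
  seg 5: left by d1 = 4 → (5/3, -7/2)
  seg 6: up by d1 = 4 → (5/3, 1/2)
  seg 7: up by d5 = 5/2 → (5/3, 3)

d5 = 5/2
d6 = 2
d7 = 5
d8 = 1/6
d9 = -5/4
d10 = -19/4
endpoint = (5/3, 3)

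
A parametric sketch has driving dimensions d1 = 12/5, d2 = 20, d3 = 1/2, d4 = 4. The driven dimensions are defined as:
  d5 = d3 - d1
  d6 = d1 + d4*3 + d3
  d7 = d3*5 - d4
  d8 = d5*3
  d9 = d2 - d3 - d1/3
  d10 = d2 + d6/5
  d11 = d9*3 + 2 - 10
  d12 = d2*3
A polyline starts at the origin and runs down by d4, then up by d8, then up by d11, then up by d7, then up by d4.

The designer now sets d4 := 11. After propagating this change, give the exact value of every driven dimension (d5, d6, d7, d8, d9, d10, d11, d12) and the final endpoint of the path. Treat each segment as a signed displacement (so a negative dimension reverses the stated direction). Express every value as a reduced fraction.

Apply edit: d4 := 11
  d5 = d3 - d1 = -19/10
  d6 = d1 + d4*3 + d3 = 359/10
  d7 = d3*5 - d4 = -17/2
  d8 = d5*3 = -57/10
  d9 = d2 - d3 - d1/3 = 187/10
  d10 = d2 + d6/5 = 1359/50
  d11 = d9*3 + 2 - 10 = 481/10
  d12 = d2*3 = 60
Walk from origin (0, 0):
  seg 1: down by d4 = 11 → (0, -11)
  seg 2: up by d8 = -57/10 → (0, -167/10)
  seg 3: up by d11 = 481/10 → (0, 157/5)
  seg 4: up by d7 = -17/2 → (0, 229/10)
  seg 5: up by d4 = 11 → (0, 339/10)

d5 = -19/10
d6 = 359/10
d7 = -17/2
d8 = -57/10
d9 = 187/10
d10 = 1359/50
d11 = 481/10
d12 = 60
endpoint = (0, 339/10)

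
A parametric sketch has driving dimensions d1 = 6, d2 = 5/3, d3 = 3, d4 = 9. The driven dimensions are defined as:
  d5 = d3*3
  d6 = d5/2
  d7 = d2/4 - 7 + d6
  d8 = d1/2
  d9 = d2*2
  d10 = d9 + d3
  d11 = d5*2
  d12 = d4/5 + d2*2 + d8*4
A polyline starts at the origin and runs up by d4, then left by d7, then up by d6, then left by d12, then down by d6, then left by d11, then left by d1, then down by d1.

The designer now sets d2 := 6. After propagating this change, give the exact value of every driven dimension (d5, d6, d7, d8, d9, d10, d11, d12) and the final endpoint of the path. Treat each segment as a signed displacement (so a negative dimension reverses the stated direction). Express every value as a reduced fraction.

d5 = 9
d6 = 9/2
d7 = -1
d8 = 3
d9 = 12
d10 = 15
d11 = 18
d12 = 129/5
endpoint = (-244/5, 3)

Apply edit: d2 := 6
  d5 = d3*3 = 9
  d6 = d5/2 = 9/2
  d7 = d2/4 - 7 + d6 = -1
  d8 = d1/2 = 3
  d9 = d2*2 = 12
  d10 = d9 + d3 = 15
  d11 = d5*2 = 18
  d12 = d4/5 + d2*2 + d8*4 = 129/5
Walk from origin (0, 0):
  seg 1: up by d4 = 9 → (0, 9)
  seg 2: left by d7 = -1 → (1, 9)
  seg 3: up by d6 = 9/2 → (1, 27/2)
  seg 4: left by d12 = 129/5 → (-124/5, 27/2)
  seg 5: down by d6 = 9/2 → (-124/5, 9)
  seg 6: left by d11 = 18 → (-214/5, 9)
  seg 7: left by d1 = 6 → (-244/5, 9)
  seg 8: down by d1 = 6 → (-244/5, 3)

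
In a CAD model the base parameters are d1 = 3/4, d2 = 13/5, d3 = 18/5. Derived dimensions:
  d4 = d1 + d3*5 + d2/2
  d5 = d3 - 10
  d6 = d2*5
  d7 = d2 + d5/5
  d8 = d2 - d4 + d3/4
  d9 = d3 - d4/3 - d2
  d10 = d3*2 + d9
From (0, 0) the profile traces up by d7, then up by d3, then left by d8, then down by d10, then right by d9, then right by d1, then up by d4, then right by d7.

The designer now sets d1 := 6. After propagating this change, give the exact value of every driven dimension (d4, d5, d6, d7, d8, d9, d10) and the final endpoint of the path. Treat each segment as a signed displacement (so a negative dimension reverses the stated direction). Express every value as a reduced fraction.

d4 = 253/10
d5 = -32/5
d6 = 13
d7 = 33/25
d8 = -109/5
d9 = -223/30
d10 = -7/30
endpoint = (3253/150, 2284/75)

Apply edit: d1 := 6
  d4 = d1 + d3*5 + d2/2 = 253/10
  d5 = d3 - 10 = -32/5
  d6 = d2*5 = 13
  d7 = d2 + d5/5 = 33/25
  d8 = d2 - d4 + d3/4 = -109/5
  d9 = d3 - d4/3 - d2 = -223/30
  d10 = d3*2 + d9 = -7/30
Walk from origin (0, 0):
  seg 1: up by d7 = 33/25 → (0, 33/25)
  seg 2: up by d3 = 18/5 → (0, 123/25)
  seg 3: left by d8 = -109/5 → (109/5, 123/25)
  seg 4: down by d10 = -7/30 → (109/5, 773/150)
  seg 5: right by d9 = -223/30 → (431/30, 773/150)
  seg 6: right by d1 = 6 → (611/30, 773/150)
  seg 7: up by d4 = 253/10 → (611/30, 2284/75)
  seg 8: right by d7 = 33/25 → (3253/150, 2284/75)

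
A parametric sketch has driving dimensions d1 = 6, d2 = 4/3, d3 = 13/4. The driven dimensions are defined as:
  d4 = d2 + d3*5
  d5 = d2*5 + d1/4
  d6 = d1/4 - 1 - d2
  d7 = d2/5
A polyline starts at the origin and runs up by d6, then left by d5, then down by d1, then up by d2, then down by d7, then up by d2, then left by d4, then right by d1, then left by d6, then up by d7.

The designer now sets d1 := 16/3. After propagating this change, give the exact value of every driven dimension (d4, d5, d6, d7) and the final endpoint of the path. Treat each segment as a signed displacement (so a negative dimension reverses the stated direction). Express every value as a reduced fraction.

d4 = 211/12
d5 = 8
d6 = -1
d7 = 4/15
endpoint = (-77/4, -11/3)

Apply edit: d1 := 16/3
  d4 = d2 + d3*5 = 211/12
  d5 = d2*5 + d1/4 = 8
  d6 = d1/4 - 1 - d2 = -1
  d7 = d2/5 = 4/15
Walk from origin (0, 0):
  seg 1: up by d6 = -1 → (0, -1)
  seg 2: left by d5 = 8 → (-8, -1)
  seg 3: down by d1 = 16/3 → (-8, -19/3)
  seg 4: up by d2 = 4/3 → (-8, -5)
  seg 5: down by d7 = 4/15 → (-8, -79/15)
  seg 6: up by d2 = 4/3 → (-8, -59/15)
  seg 7: left by d4 = 211/12 → (-307/12, -59/15)
  seg 8: right by d1 = 16/3 → (-81/4, -59/15)
  seg 9: left by d6 = -1 → (-77/4, -59/15)
  seg 10: up by d7 = 4/15 → (-77/4, -11/3)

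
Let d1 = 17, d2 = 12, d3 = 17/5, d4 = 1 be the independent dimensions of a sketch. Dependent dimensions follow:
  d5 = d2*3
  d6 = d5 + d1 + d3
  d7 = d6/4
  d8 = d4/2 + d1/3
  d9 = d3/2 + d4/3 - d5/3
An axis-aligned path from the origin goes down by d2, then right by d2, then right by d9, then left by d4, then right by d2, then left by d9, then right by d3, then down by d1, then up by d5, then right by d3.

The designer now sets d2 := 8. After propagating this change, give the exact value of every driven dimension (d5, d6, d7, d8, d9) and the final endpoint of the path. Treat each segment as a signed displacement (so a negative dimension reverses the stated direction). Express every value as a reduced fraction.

Apply edit: d2 := 8
  d5 = d2*3 = 24
  d6 = d5 + d1 + d3 = 222/5
  d7 = d6/4 = 111/10
  d8 = d4/2 + d1/3 = 37/6
  d9 = d3/2 + d4/3 - d5/3 = -179/30
Walk from origin (0, 0):
  seg 1: down by d2 = 8 → (0, -8)
  seg 2: right by d2 = 8 → (8, -8)
  seg 3: right by d9 = -179/30 → (61/30, -8)
  seg 4: left by d4 = 1 → (31/30, -8)
  seg 5: right by d2 = 8 → (271/30, -8)
  seg 6: left by d9 = -179/30 → (15, -8)
  seg 7: right by d3 = 17/5 → (92/5, -8)
  seg 8: down by d1 = 17 → (92/5, -25)
  seg 9: up by d5 = 24 → (92/5, -1)
  seg 10: right by d3 = 17/5 → (109/5, -1)

d5 = 24
d6 = 222/5
d7 = 111/10
d8 = 37/6
d9 = -179/30
endpoint = (109/5, -1)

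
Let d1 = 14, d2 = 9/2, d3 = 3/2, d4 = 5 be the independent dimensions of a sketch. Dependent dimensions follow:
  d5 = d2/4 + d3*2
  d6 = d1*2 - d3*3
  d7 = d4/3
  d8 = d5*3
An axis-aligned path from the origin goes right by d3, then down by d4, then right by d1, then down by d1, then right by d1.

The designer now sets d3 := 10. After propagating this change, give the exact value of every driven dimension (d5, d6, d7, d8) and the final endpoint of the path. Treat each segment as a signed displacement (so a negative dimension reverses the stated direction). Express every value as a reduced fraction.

Apply edit: d3 := 10
  d5 = d2/4 + d3*2 = 169/8
  d6 = d1*2 - d3*3 = -2
  d7 = d4/3 = 5/3
  d8 = d5*3 = 507/8
Walk from origin (0, 0):
  seg 1: right by d3 = 10 → (10, 0)
  seg 2: down by d4 = 5 → (10, -5)
  seg 3: right by d1 = 14 → (24, -5)
  seg 4: down by d1 = 14 → (24, -19)
  seg 5: right by d1 = 14 → (38, -19)

d5 = 169/8
d6 = -2
d7 = 5/3
d8 = 507/8
endpoint = (38, -19)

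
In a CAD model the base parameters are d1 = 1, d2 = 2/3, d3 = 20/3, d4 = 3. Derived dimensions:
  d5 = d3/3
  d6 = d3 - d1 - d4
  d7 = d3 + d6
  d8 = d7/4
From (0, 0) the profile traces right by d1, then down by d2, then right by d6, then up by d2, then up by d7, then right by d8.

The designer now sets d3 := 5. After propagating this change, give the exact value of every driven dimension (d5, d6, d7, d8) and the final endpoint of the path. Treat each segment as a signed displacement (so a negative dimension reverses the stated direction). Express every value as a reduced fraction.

d5 = 5/3
d6 = 1
d7 = 6
d8 = 3/2
endpoint = (7/2, 6)

Apply edit: d3 := 5
  d5 = d3/3 = 5/3
  d6 = d3 - d1 - d4 = 1
  d7 = d3 + d6 = 6
  d8 = d7/4 = 3/2
Walk from origin (0, 0):
  seg 1: right by d1 = 1 → (1, 0)
  seg 2: down by d2 = 2/3 → (1, -2/3)
  seg 3: right by d6 = 1 → (2, -2/3)
  seg 4: up by d2 = 2/3 → (2, 0)
  seg 5: up by d7 = 6 → (2, 6)
  seg 6: right by d8 = 3/2 → (7/2, 6)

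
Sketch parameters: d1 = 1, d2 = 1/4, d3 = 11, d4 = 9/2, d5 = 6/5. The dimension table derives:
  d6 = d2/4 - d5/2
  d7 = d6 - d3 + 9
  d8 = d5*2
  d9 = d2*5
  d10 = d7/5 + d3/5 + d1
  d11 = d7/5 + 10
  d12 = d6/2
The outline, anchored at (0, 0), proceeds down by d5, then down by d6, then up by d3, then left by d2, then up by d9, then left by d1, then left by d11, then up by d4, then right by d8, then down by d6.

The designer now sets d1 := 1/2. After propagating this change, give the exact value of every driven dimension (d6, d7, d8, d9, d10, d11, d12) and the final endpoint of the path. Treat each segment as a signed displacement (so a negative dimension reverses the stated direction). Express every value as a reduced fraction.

Apply edit: d1 := 1/2
  d6 = d2/4 - d5/2 = -43/80
  d7 = d6 - d3 + 9 = -203/80
  d8 = d5*2 = 12/5
  d9 = d2*5 = 5/4
  d10 = d7/5 + d3/5 + d1 = 877/400
  d11 = d7/5 + 10 = 3797/400
  d12 = d6/2 = -43/160
Walk from origin (0, 0):
  seg 1: down by d5 = 6/5 → (0, -6/5)
  seg 2: down by d6 = -43/80 → (0, -53/80)
  seg 3: up by d3 = 11 → (0, 827/80)
  seg 4: left by d2 = 1/4 → (-1/4, 827/80)
  seg 5: up by d9 = 5/4 → (-1/4, 927/80)
  seg 6: left by d1 = 1/2 → (-3/4, 927/80)
  seg 7: left by d11 = 3797/400 → (-4097/400, 927/80)
  seg 8: up by d4 = 9/2 → (-4097/400, 1287/80)
  seg 9: right by d8 = 12/5 → (-3137/400, 1287/80)
  seg 10: down by d6 = -43/80 → (-3137/400, 133/8)

d6 = -43/80
d7 = -203/80
d8 = 12/5
d9 = 5/4
d10 = 877/400
d11 = 3797/400
d12 = -43/160
endpoint = (-3137/400, 133/8)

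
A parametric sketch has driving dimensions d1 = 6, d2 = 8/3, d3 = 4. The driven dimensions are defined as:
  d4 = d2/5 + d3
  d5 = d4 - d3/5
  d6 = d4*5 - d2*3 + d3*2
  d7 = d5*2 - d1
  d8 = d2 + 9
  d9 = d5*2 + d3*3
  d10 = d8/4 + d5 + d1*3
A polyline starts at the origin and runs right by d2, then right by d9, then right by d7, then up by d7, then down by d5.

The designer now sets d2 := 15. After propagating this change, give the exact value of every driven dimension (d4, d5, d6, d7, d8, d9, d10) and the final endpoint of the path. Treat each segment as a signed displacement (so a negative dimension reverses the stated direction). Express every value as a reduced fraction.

Apply edit: d2 := 15
  d4 = d2/5 + d3 = 7
  d5 = d4 - d3/5 = 31/5
  d6 = d4*5 - d2*3 + d3*2 = -2
  d7 = d5*2 - d1 = 32/5
  d8 = d2 + 9 = 24
  d9 = d5*2 + d3*3 = 122/5
  d10 = d8/4 + d5 + d1*3 = 151/5
Walk from origin (0, 0):
  seg 1: right by d2 = 15 → (15, 0)
  seg 2: right by d9 = 122/5 → (197/5, 0)
  seg 3: right by d7 = 32/5 → (229/5, 0)
  seg 4: up by d7 = 32/5 → (229/5, 32/5)
  seg 5: down by d5 = 31/5 → (229/5, 1/5)

d4 = 7
d5 = 31/5
d6 = -2
d7 = 32/5
d8 = 24
d9 = 122/5
d10 = 151/5
endpoint = (229/5, 1/5)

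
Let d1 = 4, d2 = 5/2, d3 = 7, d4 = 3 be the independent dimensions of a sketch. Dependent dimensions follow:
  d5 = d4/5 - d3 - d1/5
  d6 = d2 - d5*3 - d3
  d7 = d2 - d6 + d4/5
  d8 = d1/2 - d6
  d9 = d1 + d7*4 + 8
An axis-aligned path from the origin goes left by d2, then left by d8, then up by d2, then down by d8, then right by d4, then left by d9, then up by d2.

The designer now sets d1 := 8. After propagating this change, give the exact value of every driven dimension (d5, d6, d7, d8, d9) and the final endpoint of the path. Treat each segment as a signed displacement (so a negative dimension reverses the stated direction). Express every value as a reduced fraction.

Apply edit: d1 := 8
  d5 = d4/5 - d3 - d1/5 = -8
  d6 = d2 - d5*3 - d3 = 39/2
  d7 = d2 - d6 + d4/5 = -82/5
  d8 = d1/2 - d6 = -31/2
  d9 = d1 + d7*4 + 8 = -248/5
Walk from origin (0, 0):
  seg 1: left by d2 = 5/2 → (-5/2, 0)
  seg 2: left by d8 = -31/2 → (13, 0)
  seg 3: up by d2 = 5/2 → (13, 5/2)
  seg 4: down by d8 = -31/2 → (13, 18)
  seg 5: right by d4 = 3 → (16, 18)
  seg 6: left by d9 = -248/5 → (328/5, 18)
  seg 7: up by d2 = 5/2 → (328/5, 41/2)

d5 = -8
d6 = 39/2
d7 = -82/5
d8 = -31/2
d9 = -248/5
endpoint = (328/5, 41/2)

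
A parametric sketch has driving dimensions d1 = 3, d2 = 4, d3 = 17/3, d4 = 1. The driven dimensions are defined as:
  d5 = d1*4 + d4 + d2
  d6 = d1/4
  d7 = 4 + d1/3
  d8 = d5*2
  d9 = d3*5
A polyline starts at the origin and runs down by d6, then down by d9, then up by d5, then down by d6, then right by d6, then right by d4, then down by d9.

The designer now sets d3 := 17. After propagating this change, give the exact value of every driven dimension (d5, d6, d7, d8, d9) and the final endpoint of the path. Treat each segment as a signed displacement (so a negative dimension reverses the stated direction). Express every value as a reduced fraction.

d5 = 17
d6 = 3/4
d7 = 5
d8 = 34
d9 = 85
endpoint = (7/4, -309/2)

Apply edit: d3 := 17
  d5 = d1*4 + d4 + d2 = 17
  d6 = d1/4 = 3/4
  d7 = 4 + d1/3 = 5
  d8 = d5*2 = 34
  d9 = d3*5 = 85
Walk from origin (0, 0):
  seg 1: down by d6 = 3/4 → (0, -3/4)
  seg 2: down by d9 = 85 → (0, -343/4)
  seg 3: up by d5 = 17 → (0, -275/4)
  seg 4: down by d6 = 3/4 → (0, -139/2)
  seg 5: right by d6 = 3/4 → (3/4, -139/2)
  seg 6: right by d4 = 1 → (7/4, -139/2)
  seg 7: down by d9 = 85 → (7/4, -309/2)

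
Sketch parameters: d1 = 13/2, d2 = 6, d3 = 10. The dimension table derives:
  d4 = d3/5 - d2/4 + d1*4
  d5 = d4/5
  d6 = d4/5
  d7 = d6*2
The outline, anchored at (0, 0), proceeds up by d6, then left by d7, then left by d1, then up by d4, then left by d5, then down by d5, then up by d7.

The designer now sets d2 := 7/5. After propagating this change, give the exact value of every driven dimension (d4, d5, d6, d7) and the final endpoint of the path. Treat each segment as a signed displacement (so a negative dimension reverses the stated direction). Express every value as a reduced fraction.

d4 = 553/20
d5 = 553/100
d6 = 553/100
d7 = 553/50
endpoint = (-2309/100, 3871/100)

Apply edit: d2 := 7/5
  d4 = d3/5 - d2/4 + d1*4 = 553/20
  d5 = d4/5 = 553/100
  d6 = d4/5 = 553/100
  d7 = d6*2 = 553/50
Walk from origin (0, 0):
  seg 1: up by d6 = 553/100 → (0, 553/100)
  seg 2: left by d7 = 553/50 → (-553/50, 553/100)
  seg 3: left by d1 = 13/2 → (-439/25, 553/100)
  seg 4: up by d4 = 553/20 → (-439/25, 1659/50)
  seg 5: left by d5 = 553/100 → (-2309/100, 1659/50)
  seg 6: down by d5 = 553/100 → (-2309/100, 553/20)
  seg 7: up by d7 = 553/50 → (-2309/100, 3871/100)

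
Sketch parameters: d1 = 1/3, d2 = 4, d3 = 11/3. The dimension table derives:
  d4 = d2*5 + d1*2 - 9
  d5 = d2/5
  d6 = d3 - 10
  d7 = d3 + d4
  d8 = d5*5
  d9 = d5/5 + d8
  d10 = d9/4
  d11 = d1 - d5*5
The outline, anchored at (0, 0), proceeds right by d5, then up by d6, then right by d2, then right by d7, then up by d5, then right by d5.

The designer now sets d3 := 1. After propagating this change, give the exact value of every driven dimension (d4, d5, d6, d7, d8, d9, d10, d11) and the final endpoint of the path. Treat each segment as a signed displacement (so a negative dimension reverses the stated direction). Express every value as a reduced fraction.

Apply edit: d3 := 1
  d4 = d2*5 + d1*2 - 9 = 35/3
  d5 = d2/5 = 4/5
  d6 = d3 - 10 = -9
  d7 = d3 + d4 = 38/3
  d8 = d5*5 = 4
  d9 = d5/5 + d8 = 104/25
  d10 = d9/4 = 26/25
  d11 = d1 - d5*5 = -11/3
Walk from origin (0, 0):
  seg 1: right by d5 = 4/5 → (4/5, 0)
  seg 2: up by d6 = -9 → (4/5, -9)
  seg 3: right by d2 = 4 → (24/5, -9)
  seg 4: right by d7 = 38/3 → (262/15, -9)
  seg 5: up by d5 = 4/5 → (262/15, -41/5)
  seg 6: right by d5 = 4/5 → (274/15, -41/5)

d4 = 35/3
d5 = 4/5
d6 = -9
d7 = 38/3
d8 = 4
d9 = 104/25
d10 = 26/25
d11 = -11/3
endpoint = (274/15, -41/5)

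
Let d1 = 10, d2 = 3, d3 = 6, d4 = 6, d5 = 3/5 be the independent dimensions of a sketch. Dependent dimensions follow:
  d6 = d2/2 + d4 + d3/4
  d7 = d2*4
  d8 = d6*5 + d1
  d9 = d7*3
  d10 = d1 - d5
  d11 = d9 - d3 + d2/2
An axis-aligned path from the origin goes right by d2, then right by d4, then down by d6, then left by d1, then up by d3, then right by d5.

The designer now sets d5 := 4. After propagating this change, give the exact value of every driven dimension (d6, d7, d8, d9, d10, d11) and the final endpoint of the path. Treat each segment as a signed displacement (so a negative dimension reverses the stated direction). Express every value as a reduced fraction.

Apply edit: d5 := 4
  d6 = d2/2 + d4 + d3/4 = 9
  d7 = d2*4 = 12
  d8 = d6*5 + d1 = 55
  d9 = d7*3 = 36
  d10 = d1 - d5 = 6
  d11 = d9 - d3 + d2/2 = 63/2
Walk from origin (0, 0):
  seg 1: right by d2 = 3 → (3, 0)
  seg 2: right by d4 = 6 → (9, 0)
  seg 3: down by d6 = 9 → (9, -9)
  seg 4: left by d1 = 10 → (-1, -9)
  seg 5: up by d3 = 6 → (-1, -3)
  seg 6: right by d5 = 4 → (3, -3)

d6 = 9
d7 = 12
d8 = 55
d9 = 36
d10 = 6
d11 = 63/2
endpoint = (3, -3)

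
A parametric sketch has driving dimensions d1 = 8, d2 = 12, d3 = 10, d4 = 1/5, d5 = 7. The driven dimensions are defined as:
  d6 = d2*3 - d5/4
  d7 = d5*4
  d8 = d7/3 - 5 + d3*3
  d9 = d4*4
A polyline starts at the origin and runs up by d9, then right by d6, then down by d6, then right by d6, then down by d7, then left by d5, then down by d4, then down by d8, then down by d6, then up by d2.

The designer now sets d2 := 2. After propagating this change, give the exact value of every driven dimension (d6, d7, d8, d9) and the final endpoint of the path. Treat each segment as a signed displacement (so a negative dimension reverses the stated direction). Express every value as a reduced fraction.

d6 = 17/4
d7 = 28
d8 = 103/3
d9 = 4/5
endpoint = (3/2, -2047/30)

Apply edit: d2 := 2
  d6 = d2*3 - d5/4 = 17/4
  d7 = d5*4 = 28
  d8 = d7/3 - 5 + d3*3 = 103/3
  d9 = d4*4 = 4/5
Walk from origin (0, 0):
  seg 1: up by d9 = 4/5 → (0, 4/5)
  seg 2: right by d6 = 17/4 → (17/4, 4/5)
  seg 3: down by d6 = 17/4 → (17/4, -69/20)
  seg 4: right by d6 = 17/4 → (17/2, -69/20)
  seg 5: down by d7 = 28 → (17/2, -629/20)
  seg 6: left by d5 = 7 → (3/2, -629/20)
  seg 7: down by d4 = 1/5 → (3/2, -633/20)
  seg 8: down by d8 = 103/3 → (3/2, -3959/60)
  seg 9: down by d6 = 17/4 → (3/2, -2107/30)
  seg 10: up by d2 = 2 → (3/2, -2047/30)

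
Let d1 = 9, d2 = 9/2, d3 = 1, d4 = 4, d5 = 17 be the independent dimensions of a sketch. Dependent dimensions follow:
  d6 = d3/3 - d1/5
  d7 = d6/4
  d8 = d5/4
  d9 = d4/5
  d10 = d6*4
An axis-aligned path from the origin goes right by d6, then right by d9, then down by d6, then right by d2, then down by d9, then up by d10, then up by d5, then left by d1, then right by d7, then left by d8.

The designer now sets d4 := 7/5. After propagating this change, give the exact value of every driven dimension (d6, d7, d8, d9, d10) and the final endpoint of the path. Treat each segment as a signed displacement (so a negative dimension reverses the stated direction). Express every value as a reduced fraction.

Apply edit: d4 := 7/5
  d6 = d3/3 - d1/5 = -22/15
  d7 = d6/4 = -11/30
  d8 = d5/4 = 17/4
  d9 = d4/5 = 7/25
  d10 = d6*4 = -88/15
Walk from origin (0, 0):
  seg 1: right by d6 = -22/15 → (-22/15, 0)
  seg 2: right by d9 = 7/25 → (-89/75, 0)
  seg 3: down by d6 = -22/15 → (-89/75, 22/15)
  seg 4: right by d2 = 9/2 → (497/150, 22/15)
  seg 5: down by d9 = 7/25 → (497/150, 89/75)
  seg 6: up by d10 = -88/15 → (497/150, -117/25)
  seg 7: up by d5 = 17 → (497/150, 308/25)
  seg 8: left by d1 = 9 → (-853/150, 308/25)
  seg 9: right by d7 = -11/30 → (-454/75, 308/25)
  seg 10: left by d8 = 17/4 → (-3091/300, 308/25)

d6 = -22/15
d7 = -11/30
d8 = 17/4
d9 = 7/25
d10 = -88/15
endpoint = (-3091/300, 308/25)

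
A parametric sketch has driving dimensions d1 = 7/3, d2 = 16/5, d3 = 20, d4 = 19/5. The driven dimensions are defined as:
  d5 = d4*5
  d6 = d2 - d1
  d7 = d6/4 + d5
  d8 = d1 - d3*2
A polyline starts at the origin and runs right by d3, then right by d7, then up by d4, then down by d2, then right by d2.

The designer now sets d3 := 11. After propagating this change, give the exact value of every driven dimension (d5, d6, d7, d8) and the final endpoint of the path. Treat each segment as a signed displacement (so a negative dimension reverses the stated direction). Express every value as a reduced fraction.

d5 = 19
d6 = 13/15
d7 = 1153/60
d8 = -59/3
endpoint = (401/12, 3/5)

Apply edit: d3 := 11
  d5 = d4*5 = 19
  d6 = d2 - d1 = 13/15
  d7 = d6/4 + d5 = 1153/60
  d8 = d1 - d3*2 = -59/3
Walk from origin (0, 0):
  seg 1: right by d3 = 11 → (11, 0)
  seg 2: right by d7 = 1153/60 → (1813/60, 0)
  seg 3: up by d4 = 19/5 → (1813/60, 19/5)
  seg 4: down by d2 = 16/5 → (1813/60, 3/5)
  seg 5: right by d2 = 16/5 → (401/12, 3/5)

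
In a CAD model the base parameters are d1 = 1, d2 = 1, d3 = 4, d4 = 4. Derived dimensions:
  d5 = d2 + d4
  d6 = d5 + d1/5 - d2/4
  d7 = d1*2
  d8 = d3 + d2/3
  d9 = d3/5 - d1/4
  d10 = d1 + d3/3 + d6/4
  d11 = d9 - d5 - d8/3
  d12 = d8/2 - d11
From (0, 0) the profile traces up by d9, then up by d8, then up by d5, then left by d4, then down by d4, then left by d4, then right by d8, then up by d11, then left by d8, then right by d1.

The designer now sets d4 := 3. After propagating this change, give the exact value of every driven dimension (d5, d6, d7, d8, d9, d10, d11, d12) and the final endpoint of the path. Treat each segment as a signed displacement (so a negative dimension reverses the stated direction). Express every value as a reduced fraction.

d5 = 4
d6 = 79/20
d7 = 2
d8 = 13/3
d9 = 11/20
d10 = 797/240
d11 = -881/180
d12 = 1271/180
endpoint = (-5, 89/90)

Apply edit: d4 := 3
  d5 = d2 + d4 = 4
  d6 = d5 + d1/5 - d2/4 = 79/20
  d7 = d1*2 = 2
  d8 = d3 + d2/3 = 13/3
  d9 = d3/5 - d1/4 = 11/20
  d10 = d1 + d3/3 + d6/4 = 797/240
  d11 = d9 - d5 - d8/3 = -881/180
  d12 = d8/2 - d11 = 1271/180
Walk from origin (0, 0):
  seg 1: up by d9 = 11/20 → (0, 11/20)
  seg 2: up by d8 = 13/3 → (0, 293/60)
  seg 3: up by d5 = 4 → (0, 533/60)
  seg 4: left by d4 = 3 → (-3, 533/60)
  seg 5: down by d4 = 3 → (-3, 353/60)
  seg 6: left by d4 = 3 → (-6, 353/60)
  seg 7: right by d8 = 13/3 → (-5/3, 353/60)
  seg 8: up by d11 = -881/180 → (-5/3, 89/90)
  seg 9: left by d8 = 13/3 → (-6, 89/90)
  seg 10: right by d1 = 1 → (-5, 89/90)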